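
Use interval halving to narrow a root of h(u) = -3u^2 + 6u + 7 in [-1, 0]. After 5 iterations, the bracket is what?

[-0.84375, -0.8125]

midpoint -0.5: h = 3.25 > 0 → [-1, -0.5]
midpoint -0.75: h = 0.8125 > 0 → [-1, -0.75]
midpoint -0.875: h = -0.546875 < 0 → [-0.875, -0.75]
midpoint -0.8125: h = 0.1445 > 0 → [-0.875, -0.8125]
midpoint -0.84375: h = -0.1982 < 0 → [-0.84375, -0.8125]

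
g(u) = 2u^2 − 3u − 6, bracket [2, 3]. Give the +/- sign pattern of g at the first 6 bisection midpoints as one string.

-+-+++

midpoint 2.5: g = -1 < 0 → [2.5, 3]
midpoint 2.75: g = 0.875 > 0 → [2.5, 2.75]
midpoint 2.625: g = -0.09375 < 0 → [2.625, 2.75]
midpoint 2.6875: g = 0.3828 > 0 → [2.625, 2.6875]
midpoint 2.65625: g = 0.1426 > 0 → [2.625, 2.65625]
midpoint 2.640625: g = 0.0239 > 0 → [2.625, 2.640625]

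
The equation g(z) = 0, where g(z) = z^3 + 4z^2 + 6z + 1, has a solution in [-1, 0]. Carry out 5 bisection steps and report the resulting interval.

m = -0.5, g(m) = -1.125 (−); new bracket [-0.5, 0]
m = -0.25, g(m) = -0.265625 (−); new bracket [-0.25, 0]
m = -0.125, g(m) = 0.310547 (+); new bracket [-0.25, -0.125]
m = -0.1875, g(m) = 0.009 (+); new bracket [-0.25, -0.1875]
m = -0.21875, g(m) = -0.1316 (−); new bracket [-0.21875, -0.1875]

[-0.21875, -0.1875]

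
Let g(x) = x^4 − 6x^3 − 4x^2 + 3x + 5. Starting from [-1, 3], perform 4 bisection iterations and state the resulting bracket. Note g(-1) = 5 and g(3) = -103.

m = 1, g(m) = -1 (−); new bracket [-1, 1]
m = 0, g(m) = 5 (+); new bracket [0, 1]
m = 0.5, g(m) = 4.8125 (+); new bracket [0.5, 1]
m = 0.75, g(m) = 2.7852 (+); new bracket [0.75, 1]

[0.75, 1]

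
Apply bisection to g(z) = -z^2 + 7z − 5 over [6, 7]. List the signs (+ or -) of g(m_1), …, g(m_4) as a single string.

--++

midpoint 6.5: g = -1.75 < 0 → [6, 6.5]
midpoint 6.25: g = -0.3125 < 0 → [6, 6.25]
midpoint 6.125: g = 0.359375 > 0 → [6.125, 6.25]
midpoint 6.1875: g = 0.0273 > 0 → [6.1875, 6.25]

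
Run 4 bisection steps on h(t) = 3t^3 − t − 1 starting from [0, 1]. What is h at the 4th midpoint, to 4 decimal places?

m = 0.5, h(m) = -1.125 (−); new bracket [0.5, 1]
m = 0.75, h(m) = -0.484375 (−); new bracket [0.75, 1]
m = 0.875, h(m) = 0.134766 (+); new bracket [0.75, 0.875]
m = 0.8125, h(m) = -0.2034 (−); new bracket [0.8125, 0.875]

-0.2034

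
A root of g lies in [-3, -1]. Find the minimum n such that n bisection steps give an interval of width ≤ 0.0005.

Width after n steps is 2/2^n. Need 2^n ≥ 2/0.0005 = 4000.
2^11 = 2048 < 4000 ≤ 2^12 = 4096, so n = 12.

12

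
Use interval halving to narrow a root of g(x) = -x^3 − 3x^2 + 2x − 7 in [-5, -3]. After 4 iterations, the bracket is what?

[-4, -3.875]

m = -4, g(m) = 1 (+); new bracket [-4, -3]
m = -3.5, g(m) = -7.875 (−); new bracket [-4, -3.5]
m = -3.75, g(m) = -3.953125 (−); new bracket [-4, -3.75]
m = -3.875, g(m) = -1.6113 (−); new bracket [-4, -3.875]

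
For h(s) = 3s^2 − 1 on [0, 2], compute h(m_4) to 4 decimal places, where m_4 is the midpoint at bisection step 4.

0.1719

s = 1 gives h = 2, positive; keep [0, 1]
s = 0.5 gives h = -0.25, negative; keep [0.5, 1]
s = 0.75 gives h = 0.6875, positive; keep [0.5, 0.75]
s = 0.625 gives h = 0.1719, positive; keep [0.5, 0.625]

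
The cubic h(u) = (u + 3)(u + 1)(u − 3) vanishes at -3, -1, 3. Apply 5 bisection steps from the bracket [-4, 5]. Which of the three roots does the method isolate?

u = 0.5 gives h = -13.125, negative; keep [0.5, 5]
u = 2.75 gives h = -5.390625, negative; keep [2.75, 5]
u = 3.875 gives h = 29.326172, positive; keep [2.75, 3.875]
u = 3.3125 gives h = 8.5071, positive; keep [2.75, 3.3125]
u = 3.03125 gives h = 0.7598, positive; keep [2.75, 3.03125]

3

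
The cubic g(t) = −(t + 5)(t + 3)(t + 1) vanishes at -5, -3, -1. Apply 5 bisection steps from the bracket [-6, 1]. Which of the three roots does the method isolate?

t = -2.5 gives g = 1.875, positive; keep [-2.5, 1]
t = -0.75 gives g = -2.390625, negative; keep [-2.5, -0.75]
t = -1.625 gives g = 2.900391, positive; keep [-1.625, -0.75]
t = -1.1875 gives g = 1.2957, positive; keep [-1.1875, -0.75]
t = -0.96875 gives g = -0.2559, negative; keep [-1.1875, -0.96875]

-1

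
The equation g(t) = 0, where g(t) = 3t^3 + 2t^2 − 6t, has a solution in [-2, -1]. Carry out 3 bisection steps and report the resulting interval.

[-1.875, -1.75]

m = -1.5, g(m) = 3.375 (+); new bracket [-2, -1.5]
m = -1.75, g(m) = 0.546875 (+); new bracket [-2, -1.75]
m = -1.875, g(m) = -1.494141 (−); new bracket [-1.875, -1.75]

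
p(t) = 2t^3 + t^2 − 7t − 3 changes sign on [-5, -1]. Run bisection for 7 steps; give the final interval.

m = -3, p(m) = -27 (−); new bracket [-3, -1]
m = -2, p(m) = -1 (−); new bracket [-2, -1]
m = -1.5, p(m) = 3 (+); new bracket [-2, -1.5]
m = -1.75, p(m) = 1.5938 (+); new bracket [-2, -1.75]
m = -1.875, p(m) = 0.457 (+); new bracket [-2, -1.875]
m = -1.9375, p(m) = -0.23 (−); new bracket [-1.9375, -1.875]
m = -1.90625, p(m) = 0.1237 (+); new bracket [-1.9375, -1.90625]

[-1.9375, -1.90625]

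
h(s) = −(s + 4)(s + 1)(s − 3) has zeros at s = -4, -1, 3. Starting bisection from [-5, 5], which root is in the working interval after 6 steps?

3

midpoint 0: h = 12 > 0 → [0, 5]
midpoint 2.5: h = 11.375 > 0 → [2.5, 5]
midpoint 3.75: h = -27.609375 < 0 → [2.5, 3.75]
midpoint 3.125: h = -3.6738 < 0 → [2.5, 3.125]
midpoint 2.8125: h = 4.8699 > 0 → [2.8125, 3.125]
midpoint 2.96875: h = 0.8643 > 0 → [2.96875, 3.125]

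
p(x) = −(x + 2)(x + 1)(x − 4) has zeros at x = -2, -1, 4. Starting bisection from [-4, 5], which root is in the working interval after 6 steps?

midpoint 0.5: p = 13.125 > 0 → [0.5, 5]
midpoint 2.75: p = 22.265625 > 0 → [2.75, 5]
midpoint 3.875: p = 3.580078 > 0 → [3.875, 5]
midpoint 4.4375: p = -15.3142 < 0 → [3.875, 4.4375]
midpoint 4.15625: p = -4.9599 < 0 → [3.875, 4.15625]
midpoint 4.015625: p = -0.4714 < 0 → [3.875, 4.015625]

4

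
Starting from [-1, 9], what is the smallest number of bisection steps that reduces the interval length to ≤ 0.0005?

15

Width after n steps is 10/2^n. Need 2^n ≥ 10/0.0005 = 20000.
2^14 = 16384 < 20000 ≤ 2^15 = 32768, so n = 15.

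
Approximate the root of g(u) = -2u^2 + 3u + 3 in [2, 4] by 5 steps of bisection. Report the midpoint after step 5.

u = 3 gives g = -6, negative; keep [2, 3]
u = 2.5 gives g = -2, negative; keep [2, 2.5]
u = 2.25 gives g = -0.375, negative; keep [2, 2.25]
u = 2.125 gives g = 0.3438, positive; keep [2.125, 2.25]
u = 2.1875 gives g = -0.0078, negative; keep [2.125, 2.1875]

2.1875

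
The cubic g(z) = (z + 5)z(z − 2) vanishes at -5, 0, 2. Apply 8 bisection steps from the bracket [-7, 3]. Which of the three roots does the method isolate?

-5

midpoint -2: g = 24 > 0 → [-7, -2]
midpoint -4.5: g = 14.625 > 0 → [-7, -4.5]
midpoint -5.75: g = -33.421875 < 0 → [-5.75, -4.5]
midpoint -5.125: g = -4.5645 < 0 → [-5.125, -4.5]
midpoint -4.8125: g = 6.1472 > 0 → [-5.125, -4.8125]
midpoint -4.96875: g = 1.0821 > 0 → [-5.125, -4.96875]
midpoint -5.046875: g = -1.6671 < 0 → [-5.046875, -4.96875]
midpoint -5.0078125: g = -0.2742 < 0 → [-5.0078125, -4.96875]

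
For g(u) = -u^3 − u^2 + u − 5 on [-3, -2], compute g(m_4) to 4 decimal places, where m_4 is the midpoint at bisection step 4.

u = -2.5 gives g = 1.875, positive; keep [-2.5, -2]
u = -2.25 gives g = -0.921875, negative; keep [-2.5, -2.25]
u = -2.375 gives g = 0.380859, positive; keep [-2.375, -2.25]
u = -2.3125 gives g = -0.2937, negative; keep [-2.375, -2.3125]

-0.2937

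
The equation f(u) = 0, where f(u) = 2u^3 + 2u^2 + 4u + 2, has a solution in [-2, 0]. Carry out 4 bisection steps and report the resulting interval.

[-0.625, -0.5]

u = -1 gives f = -2, negative; keep [-1, 0]
u = -0.5 gives f = 0.25, positive; keep [-1, -0.5]
u = -0.75 gives f = -0.71875, negative; keep [-0.75, -0.5]
u = -0.625 gives f = -0.207, negative; keep [-0.625, -0.5]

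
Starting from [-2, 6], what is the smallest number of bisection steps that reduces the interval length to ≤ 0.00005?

Width after n steps is 8/2^n. Need 2^n ≥ 8/0.00005 = 160000.
2^17 = 131072 < 160000 ≤ 2^18 = 262144, so n = 18.

18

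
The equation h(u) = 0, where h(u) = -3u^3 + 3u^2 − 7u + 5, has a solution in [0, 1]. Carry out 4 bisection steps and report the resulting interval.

[0.75, 0.8125]

m = 0.5, h(m) = 1.875 (+); new bracket [0.5, 1]
m = 0.75, h(m) = 0.171875 (+); new bracket [0.75, 1]
m = 0.875, h(m) = -0.837891 (−); new bracket [0.75, 0.875]
m = 0.8125, h(m) = -0.3162 (−); new bracket [0.75, 0.8125]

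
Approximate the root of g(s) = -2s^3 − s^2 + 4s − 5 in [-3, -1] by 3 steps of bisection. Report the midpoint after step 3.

m = -2, g(m) = -1 (−); new bracket [-3, -2]
m = -2.5, g(m) = 10 (+); new bracket [-2.5, -2]
m = -2.25, g(m) = 3.71875 (+); new bracket [-2.25, -2]

-2.25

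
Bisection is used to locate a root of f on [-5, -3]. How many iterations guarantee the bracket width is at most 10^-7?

25

Width after n steps is 2/2^n. Need 2^n ≥ 2/10^-7 = 20000000.
2^24 = 16777216 < 20000000 ≤ 2^25 = 33554432, so n = 25.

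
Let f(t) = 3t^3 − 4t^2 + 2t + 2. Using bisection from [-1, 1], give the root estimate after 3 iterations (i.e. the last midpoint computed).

-0.25

midpoint 0: f = 2 > 0 → [-1, 0]
midpoint -0.5: f = -0.375 < 0 → [-0.5, 0]
midpoint -0.25: f = 1.203125 > 0 → [-0.5, -0.25]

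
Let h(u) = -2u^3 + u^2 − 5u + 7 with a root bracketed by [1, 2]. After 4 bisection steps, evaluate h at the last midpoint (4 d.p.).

midpoint 1.5: h = -5 < 0 → [1, 1.5]
midpoint 1.25: h = -1.59375 < 0 → [1, 1.25]
midpoint 1.125: h = -0.207031 < 0 → [1, 1.125]
midpoint 1.0625: h = 0.4175 > 0 → [1.0625, 1.125]

0.4175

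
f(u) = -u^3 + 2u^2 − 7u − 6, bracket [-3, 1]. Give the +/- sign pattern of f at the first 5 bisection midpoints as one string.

+--+-

u = -1 gives f = 4, positive; keep [-1, 1]
u = 0 gives f = -6, negative; keep [-1, 0]
u = -0.5 gives f = -1.875, negative; keep [-1, -0.5]
u = -0.75 gives f = 0.7969, positive; keep [-0.75, -0.5]
u = -0.625 gives f = -0.5996, negative; keep [-0.75, -0.625]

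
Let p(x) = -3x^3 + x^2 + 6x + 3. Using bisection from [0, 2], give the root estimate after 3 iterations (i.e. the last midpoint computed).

1.75

x = 1 gives p = 7, positive; keep [1, 2]
x = 1.5 gives p = 4.125, positive; keep [1.5, 2]
x = 1.75 gives p = 0.484375, positive; keep [1.75, 2]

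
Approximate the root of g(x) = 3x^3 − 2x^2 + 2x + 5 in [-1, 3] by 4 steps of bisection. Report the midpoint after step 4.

-0.75

x = 1 gives g = 8, positive; keep [-1, 1]
x = 0 gives g = 5, positive; keep [-1, 0]
x = -0.5 gives g = 3.125, positive; keep [-1, -0.5]
x = -0.75 gives g = 1.1094, positive; keep [-1, -0.75]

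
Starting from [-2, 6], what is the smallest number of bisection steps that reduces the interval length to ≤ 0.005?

11

Width after n steps is 8/2^n. Need 2^n ≥ 8/0.005 = 1600.
2^10 = 1024 < 1600 ≤ 2^11 = 2048, so n = 11.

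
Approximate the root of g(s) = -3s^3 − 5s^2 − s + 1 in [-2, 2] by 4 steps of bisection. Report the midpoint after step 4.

midpoint 0: g = 1 > 0 → [0, 2]
midpoint 1: g = -8 < 0 → [0, 1]
midpoint 0.5: g = -1.125 < 0 → [0, 0.5]
midpoint 0.25: g = 0.3906 > 0 → [0.25, 0.5]

0.25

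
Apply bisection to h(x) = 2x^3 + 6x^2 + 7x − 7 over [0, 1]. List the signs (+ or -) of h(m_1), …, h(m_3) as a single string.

-++

x = 0.5 gives h = -1.75, negative; keep [0.5, 1]
x = 0.75 gives h = 2.46875, positive; keep [0.5, 0.75]
x = 0.625 gives h = 0.207031, positive; keep [0.5, 0.625]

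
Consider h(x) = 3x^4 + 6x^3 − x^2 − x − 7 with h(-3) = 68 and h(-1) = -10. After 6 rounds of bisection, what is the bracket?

[-2.28125, -2.25]

midpoint -2: h = -9 < 0 → [-3, -2]
midpoint -2.5: h = 12.6875 > 0 → [-2.5, -2]
midpoint -2.25: h = -1.269531 < 0 → [-2.5, -2.25]
midpoint -2.375: h = 4.8054 > 0 → [-2.375, -2.25]
midpoint -2.3125: h = 1.5584 > 0 → [-2.3125, -2.25]
midpoint -2.28125: h = 0.094 > 0 → [-2.28125, -2.25]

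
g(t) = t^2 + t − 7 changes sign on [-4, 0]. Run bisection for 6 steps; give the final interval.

[-3.25, -3.1875]

m = -2, g(m) = -5 (−); new bracket [-4, -2]
m = -3, g(m) = -1 (−); new bracket [-4, -3]
m = -3.5, g(m) = 1.75 (+); new bracket [-3.5, -3]
m = -3.25, g(m) = 0.3125 (+); new bracket [-3.25, -3]
m = -3.125, g(m) = -0.3594 (−); new bracket [-3.25, -3.125]
m = -3.1875, g(m) = -0.0273 (−); new bracket [-3.25, -3.1875]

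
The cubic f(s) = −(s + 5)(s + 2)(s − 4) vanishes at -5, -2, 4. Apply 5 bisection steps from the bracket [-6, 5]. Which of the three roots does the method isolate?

4

f(-0.5) = 30.375 > 0, so the root lies in [-0.5, 5]
f(2.25) = 53.921875 > 0, so the root lies in [2.25, 5]
f(3.625) = 18.193359 > 0, so the root lies in [3.625, 5]
f(4.3125) = -18.3704 < 0, so the root lies in [3.625, 4.3125]
f(3.96875) = 1.6729 > 0, so the root lies in [3.96875, 4.3125]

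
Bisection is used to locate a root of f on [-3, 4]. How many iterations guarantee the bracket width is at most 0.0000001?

Width after n steps is 7/2^n. Need 2^n ≥ 7/0.0000001 = 70000000.
2^26 = 67108864 < 70000000 ≤ 2^27 = 134217728, so n = 27.

27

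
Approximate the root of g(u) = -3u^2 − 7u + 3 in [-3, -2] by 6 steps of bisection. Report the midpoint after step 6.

g(-2.5) = 1.75 > 0, so the root lies in [-3, -2.5]
g(-2.75) = -0.4375 < 0, so the root lies in [-2.75, -2.5]
g(-2.625) = 0.703125 > 0, so the root lies in [-2.75, -2.625]
g(-2.6875) = 0.1445 > 0, so the root lies in [-2.75, -2.6875]
g(-2.71875) = -0.1436 < 0, so the root lies in [-2.71875, -2.6875]
g(-2.703125) = 0.0012 > 0, so the root lies in [-2.71875, -2.703125]

-2.703125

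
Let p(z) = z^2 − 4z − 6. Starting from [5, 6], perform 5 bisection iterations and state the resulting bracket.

p(5.5) = 2.25 > 0, so the root lies in [5, 5.5]
p(5.25) = 0.5625 > 0, so the root lies in [5, 5.25]
p(5.125) = -0.234375 < 0, so the root lies in [5.125, 5.25]
p(5.1875) = 0.1602 > 0, so the root lies in [5.125, 5.1875]
p(5.15625) = -0.0381 < 0, so the root lies in [5.15625, 5.1875]

[5.15625, 5.1875]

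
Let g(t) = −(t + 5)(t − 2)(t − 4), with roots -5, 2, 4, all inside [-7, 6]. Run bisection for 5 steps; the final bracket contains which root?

-5

t = -0.5 gives g = -50.625, negative; keep [-7, -0.5]
t = -3.75 gives g = -55.703125, negative; keep [-7, -3.75]
t = -5.375 gives g = 25.927734, positive; keep [-5.375, -3.75]
t = -4.5625 gives g = -24.5837, negative; keep [-5.375, -4.5625]
t = -4.96875 gives g = -1.9532, negative; keep [-5.375, -4.96875]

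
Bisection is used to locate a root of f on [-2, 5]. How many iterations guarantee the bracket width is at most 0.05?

8

Width after n steps is 7/2^n. Need 2^n ≥ 7/0.05 = 140.
2^7 = 128 < 140 ≤ 2^8 = 256, so n = 8.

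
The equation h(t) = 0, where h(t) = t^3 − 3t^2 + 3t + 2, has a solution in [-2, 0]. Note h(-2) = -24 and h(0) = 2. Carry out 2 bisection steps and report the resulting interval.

[-0.5, 0]

m = -1, h(m) = -5 (−); new bracket [-1, 0]
m = -0.5, h(m) = -0.375 (−); new bracket [-0.5, 0]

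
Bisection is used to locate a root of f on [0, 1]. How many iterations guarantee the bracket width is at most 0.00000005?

25

Width after n steps is 1/2^n. Need 2^n ≥ 1/0.00000005 = 20000000.
2^24 = 16777216 < 20000000 ≤ 2^25 = 33554432, so n = 25.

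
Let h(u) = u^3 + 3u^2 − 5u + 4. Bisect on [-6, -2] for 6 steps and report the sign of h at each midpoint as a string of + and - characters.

+--+-+

midpoint -4: h = 8 > 0 → [-6, -4]
midpoint -5: h = -21 < 0 → [-5, -4]
midpoint -4.5: h = -3.875 < 0 → [-4.5, -4]
midpoint -4.25: h = 2.6719 > 0 → [-4.5, -4.25]
midpoint -4.375: h = -0.4434 < 0 → [-4.375, -4.25]
midpoint -4.3125: h = 1.1531 > 0 → [-4.375, -4.3125]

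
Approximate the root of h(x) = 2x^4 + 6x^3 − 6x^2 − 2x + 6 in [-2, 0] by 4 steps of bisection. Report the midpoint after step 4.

-0.875

m = -1, h(m) = -2 (−); new bracket [-1, 0]
m = -0.5, h(m) = 4.875 (+); new bracket [-1, -0.5]
m = -0.75, h(m) = 2.226562 (+); new bracket [-1, -0.75]
m = -0.875, h(m) = 0.3091 (+); new bracket [-1, -0.875]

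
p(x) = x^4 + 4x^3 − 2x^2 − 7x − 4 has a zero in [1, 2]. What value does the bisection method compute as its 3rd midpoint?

m = 1.5, p(m) = -0.4375 (−); new bracket [1.5, 2]
m = 1.75, p(m) = 8.441406 (+); new bracket [1.5, 1.75]
m = 1.625, p(m) = 3.480713 (+); new bracket [1.5, 1.625]

1.625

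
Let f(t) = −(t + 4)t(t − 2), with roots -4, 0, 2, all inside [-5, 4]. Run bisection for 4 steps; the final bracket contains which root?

-4

f(-0.5) = -4.375 < 0, so the root lies in [-5, -0.5]
f(-2.75) = -16.328125 < 0, so the root lies in [-5, -2.75]
f(-3.875) = -2.845703 < 0, so the root lies in [-5, -3.875]
f(-4.4375) = 12.4978 > 0, so the root lies in [-4.4375, -3.875]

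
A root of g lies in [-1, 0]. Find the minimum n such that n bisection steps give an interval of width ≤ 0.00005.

Width after n steps is 1/2^n. Need 2^n ≥ 1/0.00005 = 20000.
2^14 = 16384 < 20000 ≤ 2^15 = 32768, so n = 15.

15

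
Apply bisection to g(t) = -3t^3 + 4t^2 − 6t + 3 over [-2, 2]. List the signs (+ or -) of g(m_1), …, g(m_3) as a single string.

t = 0 gives g = 3, positive; keep [0, 2]
t = 1 gives g = -2, negative; keep [0, 1]
t = 0.5 gives g = 0.625, positive; keep [0.5, 1]

+-+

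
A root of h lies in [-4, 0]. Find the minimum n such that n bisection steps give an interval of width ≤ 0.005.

10

Width after n steps is 4/2^n. Need 2^n ≥ 4/0.005 = 800.
2^9 = 512 < 800 ≤ 2^10 = 1024, so n = 10.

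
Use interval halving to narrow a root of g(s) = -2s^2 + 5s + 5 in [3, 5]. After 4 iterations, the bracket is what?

m = 4, g(m) = -7 (−); new bracket [3, 4]
m = 3.5, g(m) = -2 (−); new bracket [3, 3.5]
m = 3.25, g(m) = 0.125 (+); new bracket [3.25, 3.5]
m = 3.375, g(m) = -0.9062 (−); new bracket [3.25, 3.375]

[3.25, 3.375]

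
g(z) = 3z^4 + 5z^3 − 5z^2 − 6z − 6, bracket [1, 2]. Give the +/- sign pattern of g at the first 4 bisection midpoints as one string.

midpoint 1.5: g = 5.8125 > 0 → [1, 1.5]
midpoint 1.25: g = -4.222656 < 0 → [1.25, 1.5]
midpoint 1.375: g = 0.018311 > 0 → [1.25, 1.375]
midpoint 1.3125: g = -2.2807 < 0 → [1.3125, 1.375]

+-+-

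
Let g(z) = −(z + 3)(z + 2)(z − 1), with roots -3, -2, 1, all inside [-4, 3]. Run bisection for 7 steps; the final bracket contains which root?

1

midpoint -0.5: g = 5.625 > 0 → [-0.5, 3]
midpoint 1.25: g = -3.453125 < 0 → [-0.5, 1.25]
midpoint 0.375: g = 5.009766 > 0 → [0.375, 1.25]
midpoint 0.8125: g = 2.0105 > 0 → [0.8125, 1.25]
midpoint 1.03125: g = -0.3819 < 0 → [0.8125, 1.03125]
midpoint 0.921875: g = 0.8953 > 0 → [0.921875, 1.03125]
midpoint 0.9765625: g = 0.2774 > 0 → [0.9765625, 1.03125]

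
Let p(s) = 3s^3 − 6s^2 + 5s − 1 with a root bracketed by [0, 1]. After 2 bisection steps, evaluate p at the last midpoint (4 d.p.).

-0.0781

p(0.5) = 0.375 > 0, so the root lies in [0, 0.5]
p(0.25) = -0.078125 < 0, so the root lies in [0.25, 0.5]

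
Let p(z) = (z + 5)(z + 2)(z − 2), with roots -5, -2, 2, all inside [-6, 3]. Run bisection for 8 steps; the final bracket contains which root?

2

m = -1.5, p(m) = -6.125 (−); new bracket [-1.5, 3]
m = 0.75, p(m) = -19.765625 (−); new bracket [0.75, 3]
m = 1.875, p(m) = -3.330078 (−); new bracket [1.875, 3]
m = 2.4375, p(m) = 14.4392 (+); new bracket [1.875, 2.4375]
m = 2.15625, p(m) = 4.6474 (+); new bracket [1.875, 2.15625]
m = 2.015625, p(m) = 0.4402 (+); new bracket [1.875, 2.015625]
m = 1.9453125, p(m) = -1.4985 (−); new bracket [1.9453125, 2.015625]
m = 1.98046875, p(m) = -0.5427 (−); new bracket [1.98046875, 2.015625]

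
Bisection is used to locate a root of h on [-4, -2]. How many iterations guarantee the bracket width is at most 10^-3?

Width after n steps is 2/2^n. Need 2^n ≥ 2/10^-3 = 2000.
2^10 = 1024 < 2000 ≤ 2^11 = 2048, so n = 11.

11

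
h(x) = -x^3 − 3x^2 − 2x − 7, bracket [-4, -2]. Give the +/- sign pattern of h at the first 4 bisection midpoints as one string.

-+++

h(-3) = -1 < 0, so the root lies in [-4, -3]
h(-3.5) = 6.125 > 0, so the root lies in [-3.5, -3]
h(-3.25) = 2.140625 > 0, so the root lies in [-3.25, -3]
h(-3.125) = 0.4707 > 0, so the root lies in [-3.125, -3]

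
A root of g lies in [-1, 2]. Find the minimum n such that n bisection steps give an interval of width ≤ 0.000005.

Width after n steps is 3/2^n. Need 2^n ≥ 3/0.000005 = 600000.
2^19 = 524288 < 600000 ≤ 2^20 = 1048576, so n = 20.

20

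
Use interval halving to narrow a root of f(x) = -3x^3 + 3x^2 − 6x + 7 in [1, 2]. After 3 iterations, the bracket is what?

m = 1.5, f(m) = -5.375 (−); new bracket [1, 1.5]
m = 1.25, f(m) = -1.671875 (−); new bracket [1, 1.25]
m = 1.125, f(m) = -0.224609 (−); new bracket [1, 1.125]

[1, 1.125]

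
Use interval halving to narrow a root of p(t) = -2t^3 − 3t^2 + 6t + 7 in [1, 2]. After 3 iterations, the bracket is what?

[1.625, 1.75]

m = 1.5, p(m) = 2.5 (+); new bracket [1.5, 2]
m = 1.75, p(m) = -2.40625 (−); new bracket [1.5, 1.75]
m = 1.625, p(m) = 0.246094 (+); new bracket [1.625, 1.75]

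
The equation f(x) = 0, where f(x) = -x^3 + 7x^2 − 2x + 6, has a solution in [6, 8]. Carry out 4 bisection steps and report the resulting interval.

[6.75, 6.875]

m = 7, f(m) = -8 (−); new bracket [6, 7]
m = 6.5, f(m) = 14.125 (+); new bracket [6.5, 7]
m = 6.75, f(m) = 3.890625 (+); new bracket [6.75, 7]
m = 6.875, f(m) = -1.8418 (−); new bracket [6.75, 6.875]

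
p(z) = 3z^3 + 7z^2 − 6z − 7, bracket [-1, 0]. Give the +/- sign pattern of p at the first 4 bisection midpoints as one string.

-+--

m = -0.5, p(m) = -2.625 (−); new bracket [-1, -0.5]
m = -0.75, p(m) = 0.171875 (+); new bracket [-0.75, -0.5]
m = -0.625, p(m) = -1.248047 (−); new bracket [-0.75, -0.625]
m = -0.6875, p(m) = -0.5413 (−); new bracket [-0.75, -0.6875]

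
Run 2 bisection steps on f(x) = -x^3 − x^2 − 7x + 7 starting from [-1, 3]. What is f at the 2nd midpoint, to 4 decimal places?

m = 1, f(m) = -2 (−); new bracket [-1, 1]
m = 0, f(m) = 7 (+); new bracket [0, 1]

7.0000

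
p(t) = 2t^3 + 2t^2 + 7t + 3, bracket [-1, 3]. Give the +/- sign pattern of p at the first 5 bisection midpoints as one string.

++-++

p(1) = 14 > 0, so the root lies in [-1, 1]
p(0) = 3 > 0, so the root lies in [-1, 0]
p(-0.5) = -0.25 < 0, so the root lies in [-0.5, 0]
p(-0.25) = 1.3438 > 0, so the root lies in [-0.5, -0.25]
p(-0.375) = 0.5508 > 0, so the root lies in [-0.5, -0.375]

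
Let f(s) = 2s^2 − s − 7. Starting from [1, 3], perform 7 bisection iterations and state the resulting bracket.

[2.125, 2.140625]

s = 2 gives f = -1, negative; keep [2, 3]
s = 2.5 gives f = 3, positive; keep [2, 2.5]
s = 2.25 gives f = 0.875, positive; keep [2, 2.25]
s = 2.125 gives f = -0.0938, negative; keep [2.125, 2.25]
s = 2.1875 gives f = 0.3828, positive; keep [2.125, 2.1875]
s = 2.15625 gives f = 0.1426, positive; keep [2.125, 2.15625]
s = 2.140625 gives f = 0.0239, positive; keep [2.125, 2.140625]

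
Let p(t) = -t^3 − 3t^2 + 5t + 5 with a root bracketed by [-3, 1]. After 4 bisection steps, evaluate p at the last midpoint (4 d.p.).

-0.0156

midpoint -1: p = -2 < 0 → [-1, 1]
midpoint 0: p = 5 > 0 → [-1, 0]
midpoint -0.5: p = 1.875 > 0 → [-1, -0.5]
midpoint -0.75: p = -0.0156 < 0 → [-0.75, -0.5]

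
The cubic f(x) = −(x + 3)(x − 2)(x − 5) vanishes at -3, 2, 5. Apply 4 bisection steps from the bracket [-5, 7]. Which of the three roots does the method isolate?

f(1) = -16 < 0, so the root lies in [-5, 1]
f(-2) = -28 < 0, so the root lies in [-5, -2]
f(-3.5) = 23.375 > 0, so the root lies in [-3.5, -2]
f(-2.75) = -9.2031 < 0, so the root lies in [-3.5, -2.75]

-3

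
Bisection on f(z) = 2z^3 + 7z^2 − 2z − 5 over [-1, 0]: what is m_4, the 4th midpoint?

-0.8125

midpoint -0.5: f = -2.5 < 0 → [-1, -0.5]
midpoint -0.75: f = -0.40625 < 0 → [-1, -0.75]
midpoint -0.875: f = 0.769531 > 0 → [-0.875, -0.75]
midpoint -0.8125: f = 0.1733 > 0 → [-0.8125, -0.75]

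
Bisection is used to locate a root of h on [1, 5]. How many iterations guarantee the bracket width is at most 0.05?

Width after n steps is 4/2^n. Need 2^n ≥ 4/0.05 = 80.
2^6 = 64 < 80 ≤ 2^7 = 128, so n = 7.

7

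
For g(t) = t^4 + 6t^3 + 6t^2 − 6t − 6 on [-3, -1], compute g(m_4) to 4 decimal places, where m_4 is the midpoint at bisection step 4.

-0.8474

m = -2, g(m) = -2 (−); new bracket [-2, -1]
m = -1.5, g(m) = 1.3125 (+); new bracket [-2, -1.5]
m = -1.75, g(m) = 0.097656 (+); new bracket [-2, -1.75]
m = -1.875, g(m) = -0.8474 (−); new bracket [-1.875, -1.75]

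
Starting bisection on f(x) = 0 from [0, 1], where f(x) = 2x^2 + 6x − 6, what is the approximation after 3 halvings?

f(0.5) = -2.5 < 0, so the root lies in [0.5, 1]
f(0.75) = -0.375 < 0, so the root lies in [0.75, 1]
f(0.875) = 0.78125 > 0, so the root lies in [0.75, 0.875]

0.875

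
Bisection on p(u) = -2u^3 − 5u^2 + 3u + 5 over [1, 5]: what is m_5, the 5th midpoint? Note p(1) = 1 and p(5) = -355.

1.125

m = 3, p(m) = -85 (−); new bracket [1, 3]
m = 2, p(m) = -25 (−); new bracket [1, 2]
m = 1.5, p(m) = -8.5 (−); new bracket [1, 1.5]
m = 1.25, p(m) = -2.9688 (−); new bracket [1, 1.25]
m = 1.125, p(m) = -0.8008 (−); new bracket [1, 1.125]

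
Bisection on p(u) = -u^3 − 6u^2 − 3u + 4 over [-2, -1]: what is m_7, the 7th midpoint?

-1.2890625

u = -1.5 gives p = -1.625, negative; keep [-1.5, -1]
u = -1.25 gives p = 0.328125, positive; keep [-1.5, -1.25]
u = -1.375 gives p = -0.619141, negative; keep [-1.375, -1.25]
u = -1.3125 gives p = -0.1375, negative; keep [-1.3125, -1.25]
u = -1.28125 gives p = 0.0974, positive; keep [-1.3125, -1.28125]
u = -1.296875 gives p = -0.0195, negative; keep [-1.296875, -1.28125]
u = -1.2890625 gives p = 0.0391, positive; keep [-1.296875, -1.2890625]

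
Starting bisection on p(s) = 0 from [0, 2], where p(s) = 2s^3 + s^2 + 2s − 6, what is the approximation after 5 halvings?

p(1) = -1 < 0, so the root lies in [1, 2]
p(1.5) = 6 > 0, so the root lies in [1, 1.5]
p(1.25) = 1.96875 > 0, so the root lies in [1, 1.25]
p(1.125) = 0.3633 > 0, so the root lies in [1, 1.125]
p(1.0625) = -0.3472 < 0, so the root lies in [1.0625, 1.125]

1.0625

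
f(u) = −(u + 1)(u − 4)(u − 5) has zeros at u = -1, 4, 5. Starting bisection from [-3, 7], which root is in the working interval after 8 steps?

u = 2 gives f = -18, negative; keep [-3, 2]
u = -0.5 gives f = -12.375, negative; keep [-3, -0.5]
u = -1.75 gives f = 29.109375, positive; keep [-1.75, -0.5]
u = -1.125 gives f = 3.9238, positive; keep [-1.125, -0.5]
u = -0.8125 gives f = -5.2449, negative; keep [-1.125, -0.8125]
u = -0.96875 gives f = -0.9268, negative; keep [-1.125, -0.96875]
u = -1.046875 gives f = 1.4305, positive; keep [-1.046875, -0.96875]
u = -1.0078125 gives f = 0.235, positive; keep [-1.0078125, -0.96875]

-1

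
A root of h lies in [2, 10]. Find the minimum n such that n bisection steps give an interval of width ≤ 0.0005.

14

Width after n steps is 8/2^n. Need 2^n ≥ 8/0.0005 = 16000.
2^13 = 8192 < 16000 ≤ 2^14 = 16384, so n = 14.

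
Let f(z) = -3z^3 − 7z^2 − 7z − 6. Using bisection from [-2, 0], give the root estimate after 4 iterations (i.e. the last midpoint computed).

-1.625

z = -1 gives f = -3, negative; keep [-2, -1]
z = -1.5 gives f = -1.125, negative; keep [-2, -1.5]
z = -1.75 gives f = 0.890625, positive; keep [-1.75, -1.5]
z = -1.625 gives f = -0.2363, negative; keep [-1.75, -1.625]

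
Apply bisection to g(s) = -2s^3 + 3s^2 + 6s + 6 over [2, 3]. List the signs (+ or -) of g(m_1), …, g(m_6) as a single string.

+++--+

m = 2.5, g(m) = 8.5 (+); new bracket [2.5, 3]
m = 2.75, g(m) = 3.59375 (+); new bracket [2.75, 3]
m = 2.875, g(m) = 0.519531 (+); new bracket [2.875, 3]
m = 2.9375, g(m) = -1.1831 (−); new bracket [2.875, 2.9375]
m = 2.90625, g(m) = -0.3177 (−); new bracket [2.875, 2.90625]
m = 2.890625, g(m) = 0.1044 (+); new bracket [2.890625, 2.90625]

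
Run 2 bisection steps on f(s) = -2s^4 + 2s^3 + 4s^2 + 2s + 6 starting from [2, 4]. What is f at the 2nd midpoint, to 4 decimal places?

-10.8750

m = 3, f(m) = -60 (−); new bracket [2, 3]
m = 2.5, f(m) = -10.875 (−); new bracket [2, 2.5]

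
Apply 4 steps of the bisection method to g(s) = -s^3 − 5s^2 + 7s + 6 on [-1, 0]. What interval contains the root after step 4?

[-0.625, -0.5625]

midpoint -0.5: g = 1.375 > 0 → [-1, -0.5]
midpoint -0.75: g = -1.640625 < 0 → [-0.75, -0.5]
midpoint -0.625: g = -0.083984 < 0 → [-0.625, -0.5]
midpoint -0.5625: g = 0.6584 > 0 → [-0.625, -0.5625]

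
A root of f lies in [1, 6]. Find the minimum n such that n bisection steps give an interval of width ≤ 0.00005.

17

Width after n steps is 5/2^n. Need 2^n ≥ 5/0.00005 = 100000.
2^16 = 65536 < 100000 ≤ 2^17 = 131072, so n = 17.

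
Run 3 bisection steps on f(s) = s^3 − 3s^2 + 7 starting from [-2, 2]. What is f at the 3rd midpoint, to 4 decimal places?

m = 0, f(m) = 7 (+); new bracket [-2, 0]
m = -1, f(m) = 3 (+); new bracket [-2, -1]
m = -1.5, f(m) = -3.125 (−); new bracket [-1.5, -1]

-3.1250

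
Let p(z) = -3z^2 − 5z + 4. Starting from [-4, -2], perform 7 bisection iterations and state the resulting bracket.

[-2.265625, -2.25]

z = -3 gives p = -8, negative; keep [-3, -2]
z = -2.5 gives p = -2.25, negative; keep [-2.5, -2]
z = -2.25 gives p = 0.0625, positive; keep [-2.5, -2.25]
z = -2.375 gives p = -1.0469, negative; keep [-2.375, -2.25]
z = -2.3125 gives p = -0.4805, negative; keep [-2.3125, -2.25]
z = -2.28125 gives p = -0.2061, negative; keep [-2.28125, -2.25]
z = -2.265625 gives p = -0.071, negative; keep [-2.265625, -2.25]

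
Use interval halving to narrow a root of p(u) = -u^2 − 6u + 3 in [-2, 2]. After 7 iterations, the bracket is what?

[0.4375, 0.46875]

m = 0, p(m) = 3 (+); new bracket [0, 2]
m = 1, p(m) = -4 (−); new bracket [0, 1]
m = 0.5, p(m) = -0.25 (−); new bracket [0, 0.5]
m = 0.25, p(m) = 1.4375 (+); new bracket [0.25, 0.5]
m = 0.375, p(m) = 0.6094 (+); new bracket [0.375, 0.5]
m = 0.4375, p(m) = 0.1836 (+); new bracket [0.4375, 0.5]
m = 0.46875, p(m) = -0.0322 (−); new bracket [0.4375, 0.46875]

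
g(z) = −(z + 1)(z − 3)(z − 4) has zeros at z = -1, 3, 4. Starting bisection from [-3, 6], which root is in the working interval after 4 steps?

-1

g(1.5) = -9.375 < 0, so the root lies in [-3, 1.5]
g(-0.75) = -4.453125 < 0, so the root lies in [-3, -0.75]
g(-1.875) = 25.060547 > 0, so the root lies in [-1.875, -0.75]
g(-1.3125) = 7.1594 > 0, so the root lies in [-1.3125, -0.75]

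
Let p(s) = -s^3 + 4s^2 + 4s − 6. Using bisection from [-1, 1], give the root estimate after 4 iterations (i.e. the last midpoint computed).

0.875

s = 0 gives p = -6, negative; keep [0, 1]
s = 0.5 gives p = -3.125, negative; keep [0.5, 1]
s = 0.75 gives p = -1.171875, negative; keep [0.75, 1]
s = 0.875 gives p = -0.1074, negative; keep [0.875, 1]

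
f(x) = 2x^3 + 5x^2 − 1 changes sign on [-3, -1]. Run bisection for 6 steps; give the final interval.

m = -2, f(m) = 3 (+); new bracket [-3, -2]
m = -2.5, f(m) = -1 (−); new bracket [-2.5, -2]
m = -2.25, f(m) = 1.53125 (+); new bracket [-2.5, -2.25]
m = -2.375, f(m) = 0.4102 (+); new bracket [-2.5, -2.375]
m = -2.4375, f(m) = -0.2573 (−); new bracket [-2.4375, -2.375]
m = -2.40625, f(m) = 0.0856 (+); new bracket [-2.4375, -2.40625]

[-2.4375, -2.40625]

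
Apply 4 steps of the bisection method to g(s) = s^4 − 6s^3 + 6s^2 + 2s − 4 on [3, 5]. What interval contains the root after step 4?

m = 4, g(m) = -28 (−); new bracket [4, 5]
m = 4.5, g(m) = -10.1875 (−); new bracket [4.5, 5]
m = 4.75, g(m) = 6.910156 (+); new bracket [4.5, 4.75]
m = 4.625, g(m) = -2.4373 (−); new bracket [4.625, 4.75]

[4.625, 4.75]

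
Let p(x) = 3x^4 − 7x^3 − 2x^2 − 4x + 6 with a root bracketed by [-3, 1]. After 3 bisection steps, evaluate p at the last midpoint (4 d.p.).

p(-1) = 18 > 0, so the root lies in [-1, 1]
p(0) = 6 > 0, so the root lies in [0, 1]
p(0.5) = 2.8125 > 0, so the root lies in [0.5, 1]

2.8125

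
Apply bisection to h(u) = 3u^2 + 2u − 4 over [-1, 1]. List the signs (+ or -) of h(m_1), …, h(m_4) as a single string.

---+

h(0) = -4 < 0, so the root lies in [0, 1]
h(0.5) = -2.25 < 0, so the root lies in [0.5, 1]
h(0.75) = -0.8125 < 0, so the root lies in [0.75, 1]
h(0.875) = 0.0469 > 0, so the root lies in [0.75, 0.875]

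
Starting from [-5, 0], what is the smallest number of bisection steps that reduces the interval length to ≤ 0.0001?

16

Width after n steps is 5/2^n. Need 2^n ≥ 5/0.0001 = 50000.
2^15 = 32768 < 50000 ≤ 2^16 = 65536, so n = 16.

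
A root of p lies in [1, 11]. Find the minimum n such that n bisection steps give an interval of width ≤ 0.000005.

Width after n steps is 10/2^n. Need 2^n ≥ 10/0.000005 = 2000000.
2^20 = 1048576 < 2000000 ≤ 2^21 = 2097152, so n = 21.

21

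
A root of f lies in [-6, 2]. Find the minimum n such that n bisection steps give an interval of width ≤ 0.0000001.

Width after n steps is 8/2^n. Need 2^n ≥ 8/0.0000001 = 80000000.
2^26 = 67108864 < 80000000 ≤ 2^27 = 134217728, so n = 27.

27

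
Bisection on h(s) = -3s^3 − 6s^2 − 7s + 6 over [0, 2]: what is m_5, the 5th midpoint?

m = 1, h(m) = -10 (−); new bracket [0, 1]
m = 0.5, h(m) = 0.625 (+); new bracket [0.5, 1]
m = 0.75, h(m) = -3.890625 (−); new bracket [0.5, 0.75]
m = 0.625, h(m) = -1.4512 (−); new bracket [0.5, 0.625]
m = 0.5625, h(m) = -0.3699 (−); new bracket [0.5, 0.5625]

0.5625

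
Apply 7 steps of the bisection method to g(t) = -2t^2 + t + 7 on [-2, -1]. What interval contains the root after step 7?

[-1.640625, -1.6328125]

t = -1.5 gives g = 1, positive; keep [-2, -1.5]
t = -1.75 gives g = -0.875, negative; keep [-1.75, -1.5]
t = -1.625 gives g = 0.09375, positive; keep [-1.75, -1.625]
t = -1.6875 gives g = -0.3828, negative; keep [-1.6875, -1.625]
t = -1.65625 gives g = -0.1426, negative; keep [-1.65625, -1.625]
t = -1.640625 gives g = -0.0239, negative; keep [-1.640625, -1.625]
t = -1.6328125 gives g = 0.035, positive; keep [-1.640625, -1.6328125]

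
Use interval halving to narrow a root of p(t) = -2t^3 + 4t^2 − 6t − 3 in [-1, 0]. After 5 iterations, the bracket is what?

[-0.40625, -0.375]

midpoint -0.5: p = 1.25 > 0 → [-0.5, 0]
midpoint -0.25: p = -1.21875 < 0 → [-0.5, -0.25]
midpoint -0.375: p = -0.082031 < 0 → [-0.5, -0.375]
midpoint -0.4375: p = 0.5581 > 0 → [-0.4375, -0.375]
midpoint -0.40625: p = 0.2318 > 0 → [-0.40625, -0.375]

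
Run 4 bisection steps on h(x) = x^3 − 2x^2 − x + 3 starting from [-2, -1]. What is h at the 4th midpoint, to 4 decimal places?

h(-1.5) = -3.375 < 0, so the root lies in [-1.5, -1]
h(-1.25) = -0.828125 < 0, so the root lies in [-1.25, -1]
h(-1.125) = 0.169922 > 0, so the root lies in [-1.25, -1.125]
h(-1.1875) = -0.3074 < 0, so the root lies in [-1.1875, -1.125]

-0.3074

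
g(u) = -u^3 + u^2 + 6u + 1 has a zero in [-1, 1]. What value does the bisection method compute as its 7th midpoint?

g(0) = 1 > 0, so the root lies in [-1, 0]
g(-0.5) = -1.625 < 0, so the root lies in [-0.5, 0]
g(-0.25) = -0.421875 < 0, so the root lies in [-0.25, 0]
g(-0.125) = 0.2676 > 0, so the root lies in [-0.25, -0.125]
g(-0.1875) = -0.0833 < 0, so the root lies in [-0.1875, -0.125]
g(-0.15625) = 0.0907 > 0, so the root lies in [-0.1875, -0.15625]
g(-0.171875) = 0.0034 > 0, so the root lies in [-0.1875, -0.171875]

-0.171875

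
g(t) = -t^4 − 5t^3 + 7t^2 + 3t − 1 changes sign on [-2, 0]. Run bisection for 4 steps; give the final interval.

m = -1, g(m) = 7 (+); new bracket [-1, 0]
m = -0.5, g(m) = -0.1875 (−); new bracket [-1, -0.5]
m = -0.75, g(m) = 2.480469 (+); new bracket [-0.75, -0.5]
m = -0.625, g(m) = 0.9275 (+); new bracket [-0.625, -0.5]

[-0.625, -0.5]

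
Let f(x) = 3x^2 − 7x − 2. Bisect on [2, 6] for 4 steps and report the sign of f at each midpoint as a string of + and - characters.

++-+

f(4) = 18 > 0, so the root lies in [2, 4]
f(3) = 4 > 0, so the root lies in [2, 3]
f(2.5) = -0.75 < 0, so the root lies in [2.5, 3]
f(2.75) = 1.4375 > 0, so the root lies in [2.5, 2.75]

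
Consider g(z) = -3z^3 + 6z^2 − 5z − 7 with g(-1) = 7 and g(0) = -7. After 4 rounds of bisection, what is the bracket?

[-0.6875, -0.625]

z = -0.5 gives g = -2.625, negative; keep [-1, -0.5]
z = -0.75 gives g = 1.390625, positive; keep [-0.75, -0.5]
z = -0.625 gives g = -0.798828, negative; keep [-0.75, -0.625]
z = -0.6875 gives g = 0.2483, positive; keep [-0.6875, -0.625]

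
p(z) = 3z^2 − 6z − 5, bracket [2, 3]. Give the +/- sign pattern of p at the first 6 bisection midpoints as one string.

z = 2.5 gives p = -1.25, negative; keep [2.5, 3]
z = 2.75 gives p = 1.1875, positive; keep [2.5, 2.75]
z = 2.625 gives p = -0.078125, negative; keep [2.625, 2.75]
z = 2.6875 gives p = 0.543, positive; keep [2.625, 2.6875]
z = 2.65625 gives p = 0.2295, positive; keep [2.625, 2.65625]
z = 2.640625 gives p = 0.075, positive; keep [2.625, 2.640625]

-+-+++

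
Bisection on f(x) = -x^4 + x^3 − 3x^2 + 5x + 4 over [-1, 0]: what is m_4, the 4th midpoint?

-0.5625

m = -0.5, f(m) = 0.5625 (+); new bracket [-1, -0.5]
m = -0.75, f(m) = -2.175781 (−); new bracket [-0.75, -0.5]
m = -0.625, f(m) = -0.693604 (−); new bracket [-0.625, -0.5]
m = -0.5625, f(m) = -0.0398 (−); new bracket [-0.5625, -0.5]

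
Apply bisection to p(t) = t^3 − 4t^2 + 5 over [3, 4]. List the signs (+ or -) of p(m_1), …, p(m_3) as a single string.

-++

m = 3.5, p(m) = -1.125 (−); new bracket [3.5, 4]
m = 3.75, p(m) = 1.484375 (+); new bracket [3.5, 3.75]
m = 3.625, p(m) = 0.072266 (+); new bracket [3.5, 3.625]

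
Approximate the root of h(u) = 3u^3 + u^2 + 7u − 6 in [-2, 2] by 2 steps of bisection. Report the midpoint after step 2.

u = 0 gives h = -6, negative; keep [0, 2]
u = 1 gives h = 5, positive; keep [0, 1]

1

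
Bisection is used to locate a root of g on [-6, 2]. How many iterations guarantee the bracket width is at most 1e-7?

27

Width after n steps is 8/2^n. Need 2^n ≥ 8/1e-7 = 80000000.
2^26 = 67108864 < 80000000 ≤ 2^27 = 134217728, so n = 27.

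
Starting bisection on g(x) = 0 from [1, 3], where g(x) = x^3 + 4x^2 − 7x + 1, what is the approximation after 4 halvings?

1.125

x = 2 gives g = 11, positive; keep [1, 2]
x = 1.5 gives g = 2.875, positive; keep [1, 1.5]
x = 1.25 gives g = 0.453125, positive; keep [1, 1.25]
x = 1.125 gives g = -0.3887, negative; keep [1.125, 1.25]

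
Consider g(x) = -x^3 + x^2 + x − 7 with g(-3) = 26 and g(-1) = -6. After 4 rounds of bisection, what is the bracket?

m = -2, g(m) = 3 (+); new bracket [-2, -1]
m = -1.5, g(m) = -2.875 (−); new bracket [-2, -1.5]
m = -1.75, g(m) = -0.328125 (−); new bracket [-2, -1.75]
m = -1.875, g(m) = 1.2324 (+); new bracket [-1.875, -1.75]

[-1.875, -1.75]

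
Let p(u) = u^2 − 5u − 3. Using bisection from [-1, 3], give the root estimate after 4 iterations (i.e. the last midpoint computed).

-0.75

u = 1 gives p = -7, negative; keep [-1, 1]
u = 0 gives p = -3, negative; keep [-1, 0]
u = -0.5 gives p = -0.25, negative; keep [-1, -0.5]
u = -0.75 gives p = 1.3125, positive; keep [-0.75, -0.5]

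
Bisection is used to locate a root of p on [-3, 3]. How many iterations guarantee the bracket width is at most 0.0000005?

24

Width after n steps is 6/2^n. Need 2^n ≥ 6/0.0000005 = 12000000.
2^23 = 8388608 < 12000000 ≤ 2^24 = 16777216, so n = 24.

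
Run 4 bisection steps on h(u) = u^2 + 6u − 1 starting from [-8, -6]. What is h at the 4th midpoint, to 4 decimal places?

-0.2344

m = -7, h(m) = 6 (+); new bracket [-7, -6]
m = -6.5, h(m) = 2.25 (+); new bracket [-6.5, -6]
m = -6.25, h(m) = 0.5625 (+); new bracket [-6.25, -6]
m = -6.125, h(m) = -0.2344 (−); new bracket [-6.25, -6.125]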